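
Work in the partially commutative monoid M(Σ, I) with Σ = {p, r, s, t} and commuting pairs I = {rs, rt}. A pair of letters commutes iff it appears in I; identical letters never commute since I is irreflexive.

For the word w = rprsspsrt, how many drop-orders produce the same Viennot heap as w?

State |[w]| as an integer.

9

drop 0:r onto floor
drop 1:p onto {0:r}
drop 2:r onto {1:p}
drop 3:s onto {1:p}
drop 4:s onto {3:s}
drop 5:p onto {2:r, 4:s}
drop 6:s onto {5:p}
drop 7:r onto {5:p}
drop 8:t onto {6:s}
ground layer = {0:r}
drop-orders for the pieces not yet dropped (sum over which currently-grounded one goes next):
  1 to go: {7} 1  {8} 1
  2 to go: {6,8} 1  {7,8} 2
  3 to go: {6,7,8} 3
  4 to go: {5,6,7,8} 3
  5 to go: {2,5,6,7,8} 3  {4,5,6,7,8} 3
  6 to go: {2,4,5,6,7,8} 6  {3,4,5,6,7,8} 3
  7 to go: {2,3,4,5,6,7,8} 9
  if 0:r drops first: 9 orders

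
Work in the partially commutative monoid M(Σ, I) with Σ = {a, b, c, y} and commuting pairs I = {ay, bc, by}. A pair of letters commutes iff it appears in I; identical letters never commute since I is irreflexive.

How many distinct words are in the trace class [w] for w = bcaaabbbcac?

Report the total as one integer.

8

piece 0:b — minimal
piece 1:c — minimal
piece 2:a rests on {0:b, 1:c}
piece 3:a rests on {2:a}
piece 4:a rests on {3:a}
piece 5:b rests on {4:a}
piece 6:b rests on {5:b}
piece 7:b rests on {6:b}
piece 8:c rests on {4:a}
piece 9:a rests on {7:b, 8:c}
piece 10:c rests on {9:a}
minimal pieces: {0:b, 1:c}
ways to finish when only these pieces remain (= sum over removing one remaining piece with nothing left below it):
  1 left: {10}→1
  2 left: {9,10}→1
  3 left: {7,9,10}→1  {8,9,10}→1
  4 left: {6,7,9,10}→1  {7,8,9,10}→2
  5 left: {5,6,7,9,10}→1  {6,7,8,9,10}→3
  6 left: {5,6,7,8,9,10}→4
  7 left: {4,5,6,7,8,9,10}→4
  8 left: {3,4,5,6,7,8,9,10}→4
  9 left: {2,3,4,5,6,7,8,9,10}→4
  placing 0:b first → 4 extensions
  placing 1:c first → 4 extensions
total linear extensions = 8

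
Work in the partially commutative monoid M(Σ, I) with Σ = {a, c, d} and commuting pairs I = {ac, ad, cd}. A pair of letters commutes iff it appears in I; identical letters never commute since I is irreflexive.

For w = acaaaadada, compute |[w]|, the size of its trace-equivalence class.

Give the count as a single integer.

#0=a has no predecessor
#1=c has no predecessor
#2=a depends on [0:a]
#3=a depends on [2:a]
#4=a depends on [3:a]
#5=a depends on [4:a]
#6=d has no predecessor
#7=a depends on [5:a]
#8=d depends on [6:d]
#9=a depends on [7:a]
sources: [0:a, 1:c, 6:d]
N(rest) = Σ N(rest − s) over sources s of rest; N(one piece) = 1:
  size 1 → [1]=1  [8]=1  [9]=1
  size 2 → [1,8]=2  [1,9]=2  [6,8]=1  [7,9]=1  [8,9]=2
  size 3 → [1,6,8]=3  [1,7,9]=3  [1,8,9]=6  [5,7,9]=1  [6,8,9]=3  [7,8,9]=3
  size 4 → [1,5,7,9]=4  [1,6,8,9]=12  [1,7,8,9]=12  [4,5,7,9]=1  [5,7,8,9]=4  [6,7,8,9]=6
  size 5 → [1,4,5,7,9]=5  [1,5,7,8,9]=20  [1,6,7,8,9]=30  [3,4,5,7,9]=1  [4,5,7,8,9]=5  [5,6,7,8,9]=10
  size 6 → [1,3,4,5,7,9]=6  [1,4,5,7,8,9]=30  [1,5,6,7,8,9]=60  [2,3,4,5,7,9]=1  [3,4,5,7,8,9]=6  [4,5,6,7,8,9]=15
  size 7 → [0,2,3,4,5,7,9]=1  [1,2,3,4,5,7,9]=7  [1,3,4,5,7,8,9]=42  [1,4,5,6,7,8,9]=105  [2,3,4,5,7,8,9]=7  [3,4,5,6,7,8,9]=21
  size 8 → [0,1,2,3,4,5,7,9]=8  [0,2,3,4,5,7,8,9]=8  [1,2,3,4,5,7,8,9]=56  [1,3,4,5,6,7,8,9]=168  [2,3,4,5,6,7,8,9]=28
  first=0(a) contributes 252
  first=1(c) contributes 36
  first=6(d) contributes 72
|[w]| = 360

360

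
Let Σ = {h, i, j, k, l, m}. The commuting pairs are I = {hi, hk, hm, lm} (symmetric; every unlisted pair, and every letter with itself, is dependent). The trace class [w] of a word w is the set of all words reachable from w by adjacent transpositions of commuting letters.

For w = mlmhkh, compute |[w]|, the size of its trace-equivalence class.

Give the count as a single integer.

19

#0=m has no predecessor
#1=l has no predecessor
#2=m depends on [0:m]
#3=h depends on [1:l]
#4=k depends on [1:l, 2:m]
#5=h depends on [3:h]
sources: [0:m, 1:l]
N(rest) = Σ N(rest − s) over sources s of rest; N(one piece) = 1:
  size 1 → [4]=1  [5]=1
  size 2 → [2,4]=1  [3,5]=1  [4,5]=2
  size 3 → [0,2,4]=1  [2,4,5]=3  [3,4,5]=3
  size 4 → [0,2,4,5]=4  [1,3,4,5]=3  [2,3,4,5]=6
  first=0(m) contributes 9
  first=1(l) contributes 10
|[w]| = 19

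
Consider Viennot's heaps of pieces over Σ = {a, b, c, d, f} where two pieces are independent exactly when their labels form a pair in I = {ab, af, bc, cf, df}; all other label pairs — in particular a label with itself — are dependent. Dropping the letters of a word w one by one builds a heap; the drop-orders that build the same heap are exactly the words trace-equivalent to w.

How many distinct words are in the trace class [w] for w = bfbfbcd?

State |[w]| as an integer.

6

#0=b has no predecessor
#1=f depends on [0:b]
#2=b depends on [1:f]
#3=f depends on [2:b]
#4=b depends on [3:f]
#5=c has no predecessor
#6=d depends on [4:b, 5:c]
sources: [0:b, 5:c]
N(rest) = Σ N(rest − s) over sources s of rest; N(one piece) = 1:
  size 1 → [6]=1
  size 2 → [4,6]=1  [5,6]=1
  size 3 → [3,4,6]=1  [4,5,6]=2
  size 4 → [2,3,4,6]=1  [3,4,5,6]=3
  size 5 → [1,2,3,4,6]=1  [2,3,4,5,6]=4
  first=0(b) contributes 5
  first=5(c) contributes 1
|[w]| = 6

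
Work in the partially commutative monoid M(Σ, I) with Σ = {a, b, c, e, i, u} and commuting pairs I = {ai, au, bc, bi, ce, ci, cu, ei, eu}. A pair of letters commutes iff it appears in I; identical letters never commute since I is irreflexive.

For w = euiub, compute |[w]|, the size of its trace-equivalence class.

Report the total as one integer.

drop 0:e onto floor
drop 1:u onto floor
drop 2:i onto {1:u}
drop 3:u onto {2:i}
drop 4:b onto {0:e, 3:u}
ground layer = {0:e, 1:u}
drop-orders for the pieces not yet dropped (sum over which currently-grounded one goes next):
  1 to go: {4} 1
  2 to go: {0,4} 1  {3,4} 1
  3 to go: {0,3,4} 2  {2,3,4} 1
  if 0:e drops first: 1 orders
  if 1:u drops first: 3 orders
heap linearizations: 4

4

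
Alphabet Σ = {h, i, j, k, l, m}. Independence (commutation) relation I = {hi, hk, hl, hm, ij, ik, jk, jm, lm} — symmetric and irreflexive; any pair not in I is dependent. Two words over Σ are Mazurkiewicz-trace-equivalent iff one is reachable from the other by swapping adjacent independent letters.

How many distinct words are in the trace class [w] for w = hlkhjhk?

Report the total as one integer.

31

piece 0:h — minimal
piece 1:l — minimal
piece 2:k rests on {1:l}
piece 3:h rests on {0:h}
piece 4:j rests on {1:l, 3:h}
piece 5:h rests on {4:j}
piece 6:k rests on {2:k}
minimal pieces: {0:h, 1:l}
ways to finish when only these pieces remain (= sum over removing one remaining piece with nothing left below it):
  1 left: {5}→1  {6}→1
  2 left: {2,6}→1  {4,5}→1  {5,6}→2
  3 left: {2,5,6}→3  {3,4,5}→1  {4,5,6}→3
  4 left: {0,3,4,5}→1  {2,4,5,6}→6  {3,4,5,6}→4
  5 left: {0,3,4,5,6}→5  {1,2,4,5,6}→6  {2,3,4,5,6}→10
  placing 0:h first → 16 extensions
  placing 1:l first → 15 extensions
total linear extensions = 31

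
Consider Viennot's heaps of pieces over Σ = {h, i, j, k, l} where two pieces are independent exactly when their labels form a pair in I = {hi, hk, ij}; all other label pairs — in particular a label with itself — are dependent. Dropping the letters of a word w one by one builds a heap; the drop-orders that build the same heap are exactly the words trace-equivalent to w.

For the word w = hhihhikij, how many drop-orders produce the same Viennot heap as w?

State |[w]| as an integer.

105

piece 0:h — minimal
piece 1:h rests on {0:h}
piece 2:i — minimal
piece 3:h rests on {1:h}
piece 4:h rests on {3:h}
piece 5:i rests on {2:i}
piece 6:k rests on {5:i}
piece 7:i rests on {6:k}
piece 8:j rests on {4:h, 6:k}
minimal pieces: {0:h, 2:i}
ways to finish when only these pieces remain (= sum over removing one remaining piece with nothing left below it):
  1 left: {7}→1  {8}→1
  2 left: {4,8}→1  {7,8}→2
  3 left: {3,4,8}→1  {4,7,8}→3  {6,7,8}→2
  4 left: {1,3,4,8}→1  {3,4,7,8}→4  {4,6,7,8}→5  {5,6,7,8}→2
  5 left: {0,1,3,4,8}→1  {1,3,4,7,8}→5  {2,5,6,7,8}→2  {3,4,6,7,8}→9  {4,5,6,7,8}→7
  6 left: {0,1,3,4,7,8}→6  {1,3,4,6,7,8}→14  {2,4,5,6,7,8}→9  {3,4,5,6,7,8}→16
  7 left: {0,1,3,4,6,7,8}→20  {1,3,4,5,6,7,8}→30  {2,3,4,5,6,7,8}→25
  placing 0:h first → 55 extensions
  placing 2:i first → 50 extensions
total linear extensions = 105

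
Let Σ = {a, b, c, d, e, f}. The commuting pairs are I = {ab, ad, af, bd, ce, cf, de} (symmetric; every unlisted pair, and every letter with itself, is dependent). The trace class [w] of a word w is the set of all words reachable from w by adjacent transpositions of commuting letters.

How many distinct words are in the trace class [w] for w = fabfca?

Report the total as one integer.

10

piece 0:f — minimal
piece 1:a — minimal
piece 2:b rests on {0:f}
piece 3:f rests on {2:b}
piece 4:c rests on {1:a, 2:b}
piece 5:a rests on {4:c}
minimal pieces: {0:f, 1:a}
ways to finish when only these pieces remain (= sum over removing one remaining piece with nothing left below it):
  1 left: {3}→1  {5}→1
  2 left: {3,5}→2  {4,5}→1
  3 left: {1,4,5}→1  {3,4,5}→3
  4 left: {1,3,4,5}→4  {2,3,4,5}→3
  placing 0:f first → 7 extensions
  placing 1:a first → 3 extensions
total linear extensions = 10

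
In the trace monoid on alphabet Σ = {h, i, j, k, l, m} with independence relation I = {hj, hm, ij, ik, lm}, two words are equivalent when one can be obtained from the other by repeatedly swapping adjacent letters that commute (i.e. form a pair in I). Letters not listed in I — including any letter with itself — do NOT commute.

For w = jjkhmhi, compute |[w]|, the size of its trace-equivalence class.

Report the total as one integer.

3

drop 0:j onto floor
drop 1:j onto {0:j}
drop 2:k onto {1:j}
drop 3:h onto {2:k}
drop 4:m onto {2:k}
drop 5:h onto {3:h}
drop 6:i onto {4:m, 5:h}
ground layer = {0:j}
drop-orders for the pieces not yet dropped (sum over which currently-grounded one goes next):
  1 to go: {6} 1
  2 to go: {4,6} 1  {5,6} 1
  3 to go: {3,5,6} 1  {4,5,6} 2
  4 to go: {3,4,5,6} 3
  5 to go: {2,3,4,5,6} 3
  if 0:j drops first: 3 orders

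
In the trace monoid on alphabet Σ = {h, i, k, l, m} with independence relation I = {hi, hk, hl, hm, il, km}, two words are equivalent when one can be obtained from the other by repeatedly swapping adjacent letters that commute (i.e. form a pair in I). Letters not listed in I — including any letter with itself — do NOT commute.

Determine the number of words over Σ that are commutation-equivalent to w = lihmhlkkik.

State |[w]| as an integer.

90

drop 0:l onto floor
drop 1:i onto floor
drop 2:h onto floor
drop 3:m onto {0:l, 1:i}
drop 4:h onto {2:h}
drop 5:l onto {3:m}
drop 6:k onto {5:l}
drop 7:k onto {6:k}
drop 8:i onto {7:k}
drop 9:k onto {8:i}
ground layer = {0:l, 1:i, 2:h}
drop-orders for the pieces not yet dropped (sum over which currently-grounded one goes next):
  1 to go: {4} 1  {9} 1
  2 to go: {2,4} 1  {4,9} 2  {8,9} 1
  3 to go: {2,4,9} 3  {4,8,9} 3  {7,8,9} 1
  4 to go: {2,4,8,9} 6  {4,7,8,9} 4  {6,7,8,9} 1
  5 to go: {2,4,7,8,9} 10  {4,6,7,8,9} 5  {5,6,7,8,9} 1
  6 to go: {2,4,6,7,8,9} 15  {3,5,6,7,8,9} 1  {4,5,6,7,8,9} 6
  7 to go: {0,3,5,6,7,8,9} 1  {1,3,5,6,7,8,9} 1  {2,4,5,6,7,8,9} 21  {3,4,5,6,7,8,9} 7
  8 to go: {0,1,3,5,6,7,8,9} 2  {0,3,4,5,6,7,8,9} 8  {1,3,4,5,6,7,8,9} 8  {2,3,4,5,6,7,8,9} 28
  if 0:l drops first: 36 orders
  if 1:i drops first: 36 orders
  if 2:h drops first: 18 orders
heap linearizations: 90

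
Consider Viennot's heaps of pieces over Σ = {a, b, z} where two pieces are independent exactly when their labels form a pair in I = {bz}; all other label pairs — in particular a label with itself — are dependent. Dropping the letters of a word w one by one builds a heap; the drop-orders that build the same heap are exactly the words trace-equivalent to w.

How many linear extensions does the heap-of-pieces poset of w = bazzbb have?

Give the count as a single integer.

0(b) covers ∅
1(a) covers 0:b
2(z) covers 1:a
3(z) covers 2:z
4(b) covers 1:a
5(b) covers 4:b
floor of heap: 0:b
completions by unplaced set U, small U first (add the entries for U minus each lowest piece of U):
  |U|=1: {3}:1  {5}:1
  |U|=2: {2,3}:1  {3,5}:2  {4,5}:1
  |U|=3: {2,3,5}:3  {3,4,5}:3
  |U|=4: {2,3,4,5}:6
  start at 0(b): 6

6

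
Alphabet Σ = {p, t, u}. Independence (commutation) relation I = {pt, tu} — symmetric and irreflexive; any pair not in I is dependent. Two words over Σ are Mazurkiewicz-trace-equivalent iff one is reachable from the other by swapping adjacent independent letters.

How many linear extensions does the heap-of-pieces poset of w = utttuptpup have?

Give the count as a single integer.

210

piece 0:u — minimal
piece 1:t — minimal
piece 2:t rests on {1:t}
piece 3:t rests on {2:t}
piece 4:u rests on {0:u}
piece 5:p rests on {4:u}
piece 6:t rests on {3:t}
piece 7:p rests on {5:p}
piece 8:u rests on {7:p}
piece 9:p rests on {8:u}
minimal pieces: {0:u, 1:t}
ways to finish when only these pieces remain (= sum over removing one remaining piece with nothing left below it):
  1 left: {6}→1  {9}→1
  2 left: {3,6}→1  {6,9}→2  {8,9}→1
  3 left: {2,3,6}→1  {3,6,9}→3  {6,8,9}→3  {7,8,9}→1
  4 left: {1,2,3,6}→1  {2,3,6,9}→4  {3,6,8,9}→6  {5,7,8,9}→1  {6,7,8,9}→4
  5 left: {1,2,3,6,9}→5  {2,3,6,8,9}→10  {3,6,7,8,9}→10  {4,5,7,8,9}→1  {5,6,7,8,9}→5
  6 left: {0,4,5,7,8,9}→1  {1,2,3,6,8,9}→15  {2,3,6,7,8,9}→20  {3,5,6,7,8,9}→15  {4,5,6,7,8,9}→6
  7 left: {0,4,5,6,7,8,9}→7  {1,2,3,6,7,8,9}→35  {2,3,5,6,7,8,9}→35  {3,4,5,6,7,8,9}→21
  8 left: {0,3,4,5,6,7,8,9}→28  {1,2,3,5,6,7,8,9}→70  {2,3,4,5,6,7,8,9}→56
  placing 0:u first → 126 extensions
  placing 1:t first → 84 extensions
total linear extensions = 210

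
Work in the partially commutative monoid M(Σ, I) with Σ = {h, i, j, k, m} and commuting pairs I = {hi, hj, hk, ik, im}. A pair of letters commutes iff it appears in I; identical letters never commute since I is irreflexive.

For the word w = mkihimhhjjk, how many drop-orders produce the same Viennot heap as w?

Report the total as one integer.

362

#0=m has no predecessor
#1=k depends on [0:m]
#2=i has no predecessor
#3=h depends on [0:m]
#4=i depends on [2:i]
#5=m depends on [1:k, 3:h]
#6=h depends on [5:m]
#7=h depends on [6:h]
#8=j depends on [4:i, 5:m]
#9=j depends on [8:j]
#10=k depends on [9:j]
sources: [0:m, 2:i]
N(rest) = Σ N(rest − s) over sources s of rest; N(one piece) = 1:
  size 1 → [7]=1  [10]=1
  size 2 → [6,7]=1  [7,10]=2  [9,10]=1
  size 3 → [6,7,10]=3  [7,9,10]=3  [8,9,10]=1
  size 4 → [4,8,9,10]=1  [6,7,9,10]=6  [7,8,9,10]=4
  size 5 → [2,4,8,9,10]=1  [4,7,8,9,10]=5  [6,7,8,9,10]=10
  size 6 → [2,4,7,8,9,10]=6  [4,6,7,8,9,10]=15  [5,6,7,8,9,10]=10
  size 7 → [1,5,6,7,8,9,10]=10  [2,4,6,7,8,9,10]=21  [3,5,6,7,8,9,10]=10  [4,5,6,7,8,9,10]=25
  size 8 → [1,3,5,6,7,8,9,10]=20  [1,4,5,6,7,8,9,10]=35  [2,4,5,6,7,8,9,10]=46  [3,4,5,6,7,8,9,10]=35
  size 9 → [0,1,3,5,6,7,8,9,10]=20  [1,2,4,5,6,7,8,9,10]=81  [1,3,4,5,6,7,8,9,10]=90  [2,3,4,5,6,7,8,9,10]=81
  first=0(m) contributes 252
  first=2(i) contributes 110
|[w]| = 362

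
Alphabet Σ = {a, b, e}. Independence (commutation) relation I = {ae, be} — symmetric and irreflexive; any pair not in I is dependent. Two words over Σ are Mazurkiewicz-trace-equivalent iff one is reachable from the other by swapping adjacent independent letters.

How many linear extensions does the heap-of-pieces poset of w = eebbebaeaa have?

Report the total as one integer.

210

0(e) covers ∅
1(e) covers 0:e
2(b) covers ∅
3(b) covers 2:b
4(e) covers 1:e
5(b) covers 3:b
6(a) covers 5:b
7(e) covers 4:e
8(a) covers 6:a
9(a) covers 8:a
floor of heap: 0:e, 2:b
completions by unplaced set U, small U first (add the entries for U minus each lowest piece of U):
  |U|=1: {7}:1  {9}:1
  |U|=2: {4,7}:1  {7,9}:2  {8,9}:1
  |U|=3: {1,4,7}:1  {4,7,9}:3  {6,8,9}:1  {7,8,9}:3
  |U|=4: {0,1,4,7}:1  {1,4,7,9}:4  {4,7,8,9}:6  {5,6,8,9}:1  {6,7,8,9}:4
  |U|=5: {0,1,4,7,9}:5  {1,4,7,8,9}:10  {3,5,6,8,9}:1  {4,6,7,8,9}:10  {5,6,7,8,9}:5
  |U|=6: {0,1,4,7,8,9}:15  {1,4,6,7,8,9}:20  {2,3,5,6,8,9}:1  {3,5,6,7,8,9}:6  {4,5,6,7,8,9}:15
  |U|=7: {0,1,4,6,7,8,9}:35  {1,4,5,6,7,8,9}:35  {2,3,5,6,7,8,9}:7  {3,4,5,6,7,8,9}:21
  |U|=8: {0,1,4,5,6,7,8,9}:70  {1,3,4,5,6,7,8,9}:56  {2,3,4,5,6,7,8,9}:28
  start at 0(e): 84
  start at 2(b): 126
sum over floor = 210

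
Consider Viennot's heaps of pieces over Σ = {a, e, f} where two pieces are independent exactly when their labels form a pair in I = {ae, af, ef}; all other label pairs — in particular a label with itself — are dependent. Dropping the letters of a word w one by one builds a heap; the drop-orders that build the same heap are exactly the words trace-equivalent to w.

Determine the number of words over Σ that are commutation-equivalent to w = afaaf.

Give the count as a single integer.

10

0(a) covers ∅
1(f) covers ∅
2(a) covers 0:a
3(a) covers 2:a
4(f) covers 1:f
floor of heap: 0:a, 1:f
completions by unplaced set U, small U first (add the entries for U minus each lowest piece of U):
  |U|=1: {3}:1  {4}:1
  |U|=2: {1,4}:1  {2,3}:1  {3,4}:2
  |U|=3: {0,2,3}:1  {1,3,4}:3  {2,3,4}:3
  start at 0(a): 6
  start at 1(f): 4
sum over floor = 10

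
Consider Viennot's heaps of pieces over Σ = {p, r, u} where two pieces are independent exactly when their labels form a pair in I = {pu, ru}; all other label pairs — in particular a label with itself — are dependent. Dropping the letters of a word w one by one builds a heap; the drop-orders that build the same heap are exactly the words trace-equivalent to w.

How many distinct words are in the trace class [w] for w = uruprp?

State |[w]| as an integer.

15

drop 0:u onto floor
drop 1:r onto floor
drop 2:u onto {0:u}
drop 3:p onto {1:r}
drop 4:r onto {3:p}
drop 5:p onto {4:r}
ground layer = {0:u, 1:r}
drop-orders for the pieces not yet dropped (sum over which currently-grounded one goes next):
  1 to go: {2} 1  {5} 1
  2 to go: {0,2} 1  {2,5} 2  {4,5} 1
  3 to go: {0,2,5} 3  {2,4,5} 3  {3,4,5} 1
  4 to go: {0,2,4,5} 6  {1,3,4,5} 1  {2,3,4,5} 4
  if 0:u drops first: 5 orders
  if 1:r drops first: 10 orders
heap linearizations: 15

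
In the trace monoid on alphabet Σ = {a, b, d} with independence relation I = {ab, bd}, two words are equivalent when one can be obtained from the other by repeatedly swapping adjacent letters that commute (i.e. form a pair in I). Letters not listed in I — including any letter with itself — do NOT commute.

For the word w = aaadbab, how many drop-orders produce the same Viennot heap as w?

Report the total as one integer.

21

piece 0:a — minimal
piece 1:a rests on {0:a}
piece 2:a rests on {1:a}
piece 3:d rests on {2:a}
piece 4:b — minimal
piece 5:a rests on {3:d}
piece 6:b rests on {4:b}
minimal pieces: {0:a, 4:b}
ways to finish when only these pieces remain (= sum over removing one remaining piece with nothing left below it):
  1 left: {5}→1  {6}→1
  2 left: {3,5}→1  {4,6}→1  {5,6}→2
  3 left: {2,3,5}→1  {3,5,6}→3  {4,5,6}→3
  4 left: {1,2,3,5}→1  {2,3,5,6}→4  {3,4,5,6}→6
  5 left: {0,1,2,3,5}→1  {1,2,3,5,6}→5  {2,3,4,5,6}→10
  placing 0:a first → 15 extensions
  placing 4:b first → 6 extensions
total linear extensions = 21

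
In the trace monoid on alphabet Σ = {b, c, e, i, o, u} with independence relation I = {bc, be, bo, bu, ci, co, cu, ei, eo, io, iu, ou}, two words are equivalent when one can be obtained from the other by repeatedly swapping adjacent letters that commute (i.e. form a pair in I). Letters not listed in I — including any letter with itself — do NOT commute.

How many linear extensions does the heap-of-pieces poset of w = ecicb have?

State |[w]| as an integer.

10

piece 0:e — minimal
piece 1:c rests on {0:e}
piece 2:i — minimal
piece 3:c rests on {1:c}
piece 4:b rests on {2:i}
minimal pieces: {0:e, 2:i}
ways to finish when only these pieces remain (= sum over removing one remaining piece with nothing left below it):
  1 left: {3}→1  {4}→1
  2 left: {1,3}→1  {2,4}→1  {3,4}→2
  3 left: {0,1,3}→1  {1,3,4}→3  {2,3,4}→3
  placing 0:e first → 6 extensions
  placing 2:i first → 4 extensions
total linear extensions = 10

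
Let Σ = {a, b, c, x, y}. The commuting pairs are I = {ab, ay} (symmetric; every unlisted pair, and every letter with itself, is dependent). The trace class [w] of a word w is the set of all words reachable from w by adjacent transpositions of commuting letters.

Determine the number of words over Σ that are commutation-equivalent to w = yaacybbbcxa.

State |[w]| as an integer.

3

piece 0:y — minimal
piece 1:a — minimal
piece 2:a rests on {1:a}
piece 3:c rests on {0:y, 2:a}
piece 4:y rests on {3:c}
piece 5:b rests on {4:y}
piece 6:b rests on {5:b}
piece 7:b rests on {6:b}
piece 8:c rests on {7:b}
piece 9:x rests on {8:c}
piece 10:a rests on {9:x}
minimal pieces: {0:y, 1:a}
ways to finish when only these pieces remain (= sum over removing one remaining piece with nothing left below it):
  1 left: {10}→1
  2 left: {9,10}→1
  3 left: {8,9,10}→1
  4 left: {7,8,9,10}→1
  5 left: {6,7,8,9,10}→1
  6 left: {5,6,7,8,9,10}→1
  7 left: {4,5,6,7,8,9,10}→1
  8 left: {3,4,5,6,7,8,9,10}→1
  9 left: {0,3,4,5,6,7,8,9,10}→1  {2,3,4,5,6,7,8,9,10}→1
  placing 0:y first → 1 extensions
  placing 1:a first → 2 extensions
total linear extensions = 3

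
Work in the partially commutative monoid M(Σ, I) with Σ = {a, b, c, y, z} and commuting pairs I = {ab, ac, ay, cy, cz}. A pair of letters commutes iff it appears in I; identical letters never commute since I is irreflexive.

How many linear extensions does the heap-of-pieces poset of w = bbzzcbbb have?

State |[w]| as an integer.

3

#0=b has no predecessor
#1=b depends on [0:b]
#2=z depends on [1:b]
#3=z depends on [2:z]
#4=c depends on [1:b]
#5=b depends on [3:z, 4:c]
#6=b depends on [5:b]
#7=b depends on [6:b]
sources: [0:b]
N(rest) = Σ N(rest − s) over sources s of rest; N(one piece) = 1:
  size 1 → [7]=1
  size 2 → [6,7]=1
  size 3 → [5,6,7]=1
  size 4 → [3,5,6,7]=1  [4,5,6,7]=1
  size 5 → [2,3,5,6,7]=1  [3,4,5,6,7]=2
  size 6 → [2,3,4,5,6,7]=3
  first=0(b) contributes 3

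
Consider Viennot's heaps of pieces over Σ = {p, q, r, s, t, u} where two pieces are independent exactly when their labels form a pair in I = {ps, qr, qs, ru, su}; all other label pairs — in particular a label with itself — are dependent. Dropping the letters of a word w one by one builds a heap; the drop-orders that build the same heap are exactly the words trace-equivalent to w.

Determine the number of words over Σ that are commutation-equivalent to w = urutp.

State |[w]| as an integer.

3

piece 0:u — minimal
piece 1:r — minimal
piece 2:u rests on {0:u}
piece 3:t rests on {1:r, 2:u}
piece 4:p rests on {3:t}
minimal pieces: {0:u, 1:r}
ways to finish when only these pieces remain (= sum over removing one remaining piece with nothing left below it):
  1 left: {4}→1
  2 left: {3,4}→1
  3 left: {1,3,4}→1  {2,3,4}→1
  placing 0:u first → 2 extensions
  placing 1:r first → 1 extensions
total linear extensions = 3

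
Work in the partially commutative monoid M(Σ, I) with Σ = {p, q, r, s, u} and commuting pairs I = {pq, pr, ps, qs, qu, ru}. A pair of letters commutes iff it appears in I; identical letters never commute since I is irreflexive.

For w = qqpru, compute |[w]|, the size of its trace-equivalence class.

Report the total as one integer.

10

0(q) covers ∅
1(q) covers 0:q
2(p) covers ∅
3(r) covers 1:q
4(u) covers 2:p
floor of heap: 0:q, 2:p
completions by unplaced set U, small U first (add the entries for U minus each lowest piece of U):
  |U|=1: {3}:1  {4}:1
  |U|=2: {1,3}:1  {2,4}:1  {3,4}:2
  |U|=3: {0,1,3}:1  {1,3,4}:3  {2,3,4}:3
  start at 0(q): 6
  start at 2(p): 4
sum over floor = 10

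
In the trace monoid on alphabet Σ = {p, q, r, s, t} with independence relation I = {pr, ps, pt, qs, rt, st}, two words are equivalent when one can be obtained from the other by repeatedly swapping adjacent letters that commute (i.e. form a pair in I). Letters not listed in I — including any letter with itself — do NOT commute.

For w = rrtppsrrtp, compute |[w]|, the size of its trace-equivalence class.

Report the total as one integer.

piece 0:r — minimal
piece 1:r rests on {0:r}
piece 2:t — minimal
piece 3:p — minimal
piece 4:p rests on {3:p}
piece 5:s rests on {1:r}
piece 6:r rests on {5:s}
piece 7:r rests on {6:r}
piece 8:t rests on {2:t}
piece 9:p rests on {4:p}
minimal pieces: {0:r, 2:t, 3:p}
ways to finish when only these pieces remain (= sum over removing one remaining piece with nothing left below it):
  1 left: {7}→1  {8}→1  {9}→1
  2 left: {2,8}→1  {4,9}→1  {6,7}→1  {7,8}→2  {7,9}→2  {8,9}→2
  3 left: {2,7,8}→3  {2,8,9}→3  {3,4,9}→1  {4,7,9}→3  {4,8,9}→3  {5,6,7}→1  {6,7,8}→3  {6,7,9}→3  {7,8,9}→6
  4 left: {1,5,6,7}→1  {2,4,8,9}→6  {2,6,7,8}→6  {2,7,8,9}→12  {3,4,7,9}→4  {3,4,8,9}→4  {4,6,7,9}→6  {4,7,8,9}→12  {5,6,7,8}→4  {5,6,7,9}→4  {6,7,8,9}→12
  5 left: {0,1,5,6,7}→1  {1,5,6,7,8}→5  {1,5,6,7,9}→5  {2,3,4,8,9}→10  {2,4,7,8,9}→30  {2,5,6,7,8}→10  {2,6,7,8,9}→30  {3,4,6,7,9}→10  {3,4,7,8,9}→20  {4,5,6,7,9}→10  {4,6,7,8,9}→30  {5,6,7,8,9}→20
  6 left: {0,1,5,6,7,8}→6  {0,1,5,6,7,9}→6  {1,2,5,6,7,8}→15  {1,4,5,6,7,9}→15  {1,5,6,7,8,9}→30  {2,3,4,7,8,9}→60  {2,4,6,7,8,9}→90  {2,5,6,7,8,9}→60  {3,4,5,6,7,9}→20  {3,4,6,7,8,9}→60  {4,5,6,7,8,9}→60
  7 left: {0,1,2,5,6,7,8}→21  {0,1,4,5,6,7,9}→21  {0,1,5,6,7,8,9}→42  {1,2,5,6,7,8,9}→105  {1,3,4,5,6,7,9}→35  {1,4,5,6,7,8,9}→105  {2,3,4,6,7,8,9}→210  {2,4,5,6,7,8,9}→210  {3,4,5,6,7,8,9}→140
  8 left: {0,1,2,5,6,7,8,9}→168  {0,1,3,4,5,6,7,9}→56  {0,1,4,5,6,7,8,9}→168  {1,2,4,5,6,7,8,9}→420  {1,3,4,5,6,7,8,9}→280  {2,3,4,5,6,7,8,9}→560
  placing 0:r first → 1260 extensions
  placing 2:t first → 504 extensions
  placing 3:p first → 756 extensions
total linear extensions = 2520

2520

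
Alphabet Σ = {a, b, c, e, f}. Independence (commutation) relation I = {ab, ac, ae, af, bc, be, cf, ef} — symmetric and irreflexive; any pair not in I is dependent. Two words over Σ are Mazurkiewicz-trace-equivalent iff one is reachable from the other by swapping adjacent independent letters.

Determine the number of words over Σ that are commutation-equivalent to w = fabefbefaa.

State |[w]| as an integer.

2520

#0=f has no predecessor
#1=a has no predecessor
#2=b depends on [0:f]
#3=e has no predecessor
#4=f depends on [2:b]
#5=b depends on [4:f]
#6=e depends on [3:e]
#7=f depends on [5:b]
#8=a depends on [1:a]
#9=a depends on [8:a]
sources: [0:f, 1:a, 3:e]
N(rest) = Σ N(rest − s) over sources s of rest; N(one piece) = 1:
  size 1 → [6]=1  [7]=1  [9]=1
  size 2 → [3,6]=1  [5,7]=1  [6,7]=2  [6,9]=2  [7,9]=2  [8,9]=1
  size 3 → [1,8,9]=1  [3,6,7]=3  [3,6,9]=3  [4,5,7]=1  [5,6,7]=3  [5,7,9]=3  [6,7,9]=6  [6,8,9]=3  [7,8,9]=3
  size 4 → [1,6,8,9]=4  [1,7,8,9]=4  [2,4,5,7]=1  [3,5,6,7]=6  [3,6,7,9]=12  [3,6,8,9]=6  [4,5,6,7]=4  [4,5,7,9]=4  [5,6,7,9]=12  [5,7,8,9]=6  [6,7,8,9]=12
  size 5 → [0,2,4,5,7]=1  [1,3,6,8,9]=10  [1,5,7,8,9]=10  [1,6,7,8,9]=20  [2,4,5,6,7]=5  [2,4,5,7,9]=5  [3,4,5,6,7]=10  [3,5,6,7,9]=30  [3,6,7,8,9]=30  [4,5,6,7,9]=20  [4,5,7,8,9]=10  [5,6,7,8,9]=30
  size 6 → [0,2,4,5,6,7]=6  [0,2,4,5,7,9]=6  [1,3,6,7,8,9]=60  [1,4,5,7,8,9]=20  [1,5,6,7,8,9]=60  [2,3,4,5,6,7]=15  [2,4,5,6,7,9]=30  [2,4,5,7,8,9]=15  [3,4,5,6,7,9]=60  [3,5,6,7,8,9]=90  [4,5,6,7,8,9]=60
  size 7 → [0,2,3,4,5,6,7]=21  [0,2,4,5,6,7,9]=42  [0,2,4,5,7,8,9]=21  [1,2,4,5,7,8,9]=35  [1,3,5,6,7,8,9]=210  [1,4,5,6,7,8,9]=140  [2,3,4,5,6,7,9]=105  [2,4,5,6,7,8,9]=105  [3,4,5,6,7,8,9]=210
  size 8 → [0,1,2,4,5,7,8,9]=56  [0,2,3,4,5,6,7,9]=168  [0,2,4,5,6,7,8,9]=168  [1,2,4,5,6,7,8,9]=280  [1,3,4,5,6,7,8,9]=560  [2,3,4,5,6,7,8,9]=420
  first=0(f) contributes 1260
  first=1(a) contributes 756
  first=3(e) contributes 504
|[w]| = 2520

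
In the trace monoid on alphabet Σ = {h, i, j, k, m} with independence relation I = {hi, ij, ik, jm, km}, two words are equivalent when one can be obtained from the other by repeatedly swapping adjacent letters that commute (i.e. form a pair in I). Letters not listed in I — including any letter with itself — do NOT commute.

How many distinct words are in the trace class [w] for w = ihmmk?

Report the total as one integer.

7

piece 0:i — minimal
piece 1:h — minimal
piece 2:m rests on {0:i, 1:h}
piece 3:m rests on {2:m}
piece 4:k rests on {1:h}
minimal pieces: {0:i, 1:h}
ways to finish when only these pieces remain (= sum over removing one remaining piece with nothing left below it):
  1 left: {3}→1  {4}→1
  2 left: {2,3}→1  {3,4}→2
  3 left: {0,2,3}→1  {2,3,4}→3
  placing 0:i first → 3 extensions
  placing 1:h first → 4 extensions
total linear extensions = 7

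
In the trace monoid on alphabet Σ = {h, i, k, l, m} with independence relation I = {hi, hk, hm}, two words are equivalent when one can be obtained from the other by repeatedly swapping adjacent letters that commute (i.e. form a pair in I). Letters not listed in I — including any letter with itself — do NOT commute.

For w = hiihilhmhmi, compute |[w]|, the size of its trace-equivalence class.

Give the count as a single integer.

100

#0=h has no predecessor
#1=i has no predecessor
#2=i depends on [1:i]
#3=h depends on [0:h]
#4=i depends on [2:i]
#5=l depends on [3:h, 4:i]
#6=h depends on [5:l]
#7=m depends on [5:l]
#8=h depends on [6:h]
#9=m depends on [7:m]
#10=i depends on [9:m]
sources: [0:h, 1:i]
N(rest) = Σ N(rest − s) over sources s of rest; N(one piece) = 1:
  size 1 → [8]=1  [10]=1
  size 2 → [6,8]=1  [8,10]=2  [9,10]=1
  size 3 → [6,8,10]=3  [7,9,10]=1  [8,9,10]=3
  size 4 → [6,8,9,10]=6  [7,8,9,10]=4
  size 5 → [6,7,8,9,10]=10
  size 6 → [5,6,7,8,9,10]=10
  size 7 → [3,5,6,7,8,9,10]=10  [4,5,6,7,8,9,10]=10
  size 8 → [0,3,5,6,7,8,9,10]=10  [2,4,5,6,7,8,9,10]=10  [3,4,5,6,7,8,9,10]=20
  size 9 → [0,3,4,5,6,7,8,9,10]=30  [1,2,4,5,6,7,8,9,10]=10  [2,3,4,5,6,7,8,9,10]=30
  first=0(h) contributes 40
  first=1(i) contributes 60
|[w]| = 100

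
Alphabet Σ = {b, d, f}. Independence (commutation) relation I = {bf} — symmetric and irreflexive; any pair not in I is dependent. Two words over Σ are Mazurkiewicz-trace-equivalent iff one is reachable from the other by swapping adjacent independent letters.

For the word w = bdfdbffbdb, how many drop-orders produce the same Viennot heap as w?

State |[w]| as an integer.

6

piece 0:b — minimal
piece 1:d rests on {0:b}
piece 2:f rests on {1:d}
piece 3:d rests on {2:f}
piece 4:b rests on {3:d}
piece 5:f rests on {3:d}
piece 6:f rests on {5:f}
piece 7:b rests on {4:b}
piece 8:d rests on {6:f, 7:b}
piece 9:b rests on {8:d}
minimal pieces: {0:b}
ways to finish when only these pieces remain (= sum over removing one remaining piece with nothing left below it):
  1 left: {9}→1
  2 left: {8,9}→1
  3 left: {6,8,9}→1  {7,8,9}→1
  4 left: {4,7,8,9}→1  {5,6,8,9}→1  {6,7,8,9}→2
  5 left: {4,6,7,8,9}→3  {5,6,7,8,9}→3
  6 left: {4,5,6,7,8,9}→6
  7 left: {3,4,5,6,7,8,9}→6
  8 left: {2,3,4,5,6,7,8,9}→6
  placing 0:b first → 6 extensions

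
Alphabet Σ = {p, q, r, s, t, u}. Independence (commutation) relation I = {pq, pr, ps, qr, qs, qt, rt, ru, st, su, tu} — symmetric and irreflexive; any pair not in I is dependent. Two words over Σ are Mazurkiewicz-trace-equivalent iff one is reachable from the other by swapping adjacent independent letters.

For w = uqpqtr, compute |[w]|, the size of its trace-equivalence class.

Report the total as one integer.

36

0(u) covers ∅
1(q) covers 0:u
2(p) covers 0:u
3(q) covers 1:q
4(t) covers 2:p
5(r) covers ∅
floor of heap: 0:u, 5:r
completions by unplaced set U, small U first (add the entries for U minus each lowest piece of U):
  |U|=1: {3}:1  {4}:1  {5}:1
  |U|=2: {1,3}:1  {2,4}:1  {3,4}:2  {3,5}:2  {4,5}:2
  |U|=3: {1,3,4}:3  {1,3,5}:3  {2,3,4}:3  {2,4,5}:3  {3,4,5}:6
  |U|=4: {1,2,3,4}:6  {1,3,4,5}:12  {2,3,4,5}:12
  start at 0(u): 30
  start at 5(r): 6
sum over floor = 36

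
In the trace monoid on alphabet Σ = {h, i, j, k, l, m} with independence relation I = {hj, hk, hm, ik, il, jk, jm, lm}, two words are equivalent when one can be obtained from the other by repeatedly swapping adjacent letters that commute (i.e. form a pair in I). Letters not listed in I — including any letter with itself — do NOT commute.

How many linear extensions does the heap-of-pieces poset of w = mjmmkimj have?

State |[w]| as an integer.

22

#0=m has no predecessor
#1=j has no predecessor
#2=m depends on [0:m]
#3=m depends on [2:m]
#4=k depends on [3:m]
#5=i depends on [1:j, 3:m]
#6=m depends on [4:k, 5:i]
#7=j depends on [5:i]
sources: [0:m, 1:j]
N(rest) = Σ N(rest − s) over sources s of rest; N(one piece) = 1:
  size 1 → [6]=1  [7]=1
  size 2 → [4,6]=1  [6,7]=2
  size 3 → [4,6,7]=3  [5,6,7]=2
  size 4 → [1,5,6,7]=2  [4,5,6,7]=5
  size 5 → [1,4,5,6,7]=7  [3,4,5,6,7]=5
  size 6 → [1,3,4,5,6,7]=12  [2,3,4,5,6,7]=5
  first=0(m) contributes 17
  first=1(j) contributes 5
|[w]| = 22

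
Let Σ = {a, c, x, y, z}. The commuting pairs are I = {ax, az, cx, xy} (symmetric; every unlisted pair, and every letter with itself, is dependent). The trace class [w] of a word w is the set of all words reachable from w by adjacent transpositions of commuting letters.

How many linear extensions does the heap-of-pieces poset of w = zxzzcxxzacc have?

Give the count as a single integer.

9

#0=z has no predecessor
#1=x depends on [0:z]
#2=z depends on [1:x]
#3=z depends on [2:z]
#4=c depends on [3:z]
#5=x depends on [3:z]
#6=x depends on [5:x]
#7=z depends on [4:c, 6:x]
#8=a depends on [4:c]
#9=c depends on [7:z, 8:a]
#10=c depends on [9:c]
sources: [0:z]
N(rest) = Σ N(rest − s) over sources s of rest; N(one piece) = 1:
  size 1 → [10]=1
  size 2 → [9,10]=1
  size 3 → [7,9,10]=1  [8,9,10]=1
  size 4 → [6,7,9,10]=1  [7,8,9,10]=2
  size 5 → [4,7,8,9,10]=2  [5,6,7,9,10]=1  [6,7,8,9,10]=3
  size 6 → [4,6,7,8,9,10]=5  [5,6,7,8,9,10]=4
  size 7 → [4,5,6,7,8,9,10]=9
  size 8 → [3,4,5,6,7,8,9,10]=9
  size 9 → [2,3,4,5,6,7,8,9,10]=9
  first=0(z) contributes 9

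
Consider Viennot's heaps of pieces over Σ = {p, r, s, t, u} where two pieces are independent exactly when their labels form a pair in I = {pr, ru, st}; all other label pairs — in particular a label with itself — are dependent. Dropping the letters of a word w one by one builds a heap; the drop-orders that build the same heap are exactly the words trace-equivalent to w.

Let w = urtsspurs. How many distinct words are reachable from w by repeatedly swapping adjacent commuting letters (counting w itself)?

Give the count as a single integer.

18

drop 0:u onto floor
drop 1:r onto floor
drop 2:t onto {0:u, 1:r}
drop 3:s onto {0:u, 1:r}
drop 4:s onto {3:s}
drop 5:p onto {2:t, 4:s}
drop 6:u onto {5:p}
drop 7:r onto {2:t, 4:s}
drop 8:s onto {6:u, 7:r}
ground layer = {0:u, 1:r}
drop-orders for the pieces not yet dropped (sum over which currently-grounded one goes next):
  1 to go: {8} 1
  2 to go: {6,8} 1  {7,8} 1
  3 to go: {5,6,8} 1  {6,7,8} 2
  4 to go: {5,6,7,8} 3
  5 to go: {2,5,6,7,8} 3  {4,5,6,7,8} 3
  6 to go: {2,4,5,6,7,8} 6  {3,4,5,6,7,8} 3
  7 to go: {2,3,4,5,6,7,8} 9
  if 0:u drops first: 9 orders
  if 1:r drops first: 9 orders
heap linearizations: 18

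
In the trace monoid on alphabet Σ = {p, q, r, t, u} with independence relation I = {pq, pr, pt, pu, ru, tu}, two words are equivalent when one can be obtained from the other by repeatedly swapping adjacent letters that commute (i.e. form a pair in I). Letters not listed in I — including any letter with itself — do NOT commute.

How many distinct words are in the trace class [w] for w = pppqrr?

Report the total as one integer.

#0=p has no predecessor
#1=p depends on [0:p]
#2=p depends on [1:p]
#3=q has no predecessor
#4=r depends on [3:q]
#5=r depends on [4:r]
sources: [0:p, 3:q]
N(rest) = Σ N(rest − s) over sources s of rest; N(one piece) = 1:
  size 1 → [2]=1  [5]=1
  size 2 → [1,2]=1  [2,5]=2  [4,5]=1
  size 3 → [0,1,2]=1  [1,2,5]=3  [2,4,5]=3  [3,4,5]=1
  size 4 → [0,1,2,5]=4  [1,2,4,5]=6  [2,3,4,5]=4
  first=0(p) contributes 10
  first=3(q) contributes 10
|[w]| = 20

20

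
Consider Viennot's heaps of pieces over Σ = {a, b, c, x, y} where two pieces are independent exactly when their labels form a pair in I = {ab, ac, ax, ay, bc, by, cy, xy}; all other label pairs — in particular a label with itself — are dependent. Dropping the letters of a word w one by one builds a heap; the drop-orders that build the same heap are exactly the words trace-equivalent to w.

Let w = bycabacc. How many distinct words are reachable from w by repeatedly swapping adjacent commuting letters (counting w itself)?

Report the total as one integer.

piece 0:b — minimal
piece 1:y — minimal
piece 2:c — minimal
piece 3:a — minimal
piece 4:b rests on {0:b}
piece 5:a rests on {3:a}
piece 6:c rests on {2:c}
piece 7:c rests on {6:c}
minimal pieces: {0:b, 1:y, 2:c, 3:a}
ways to finish when only these pieces remain (= sum over removing one remaining piece with nothing left below it):
  1 left: {1}→1  {4}→1  {5}→1  {7}→1
  2 left: {0,4}→1  {1,4}→2  {1,5}→2  {1,7}→2  {3,5}→1  {4,5}→2  {4,7}→2  {5,7}→2  {6,7}→1
  3 left: {0,1,4}→3  {0,4,5}→3  {0,4,7}→3  {1,3,5}→3  {1,4,5}→6  {1,4,7}→6  {1,5,7}→6  {1,6,7}→3  {2,6,7}→1  {3,4,5}→3  {3,5,7}→3  {4,5,7}→6  {4,6,7}→3  {5,6,7}→3
  4 left: {0,1,4,5}→12  {0,1,4,7}→12  {0,3,4,5}→6  {0,4,5,7}→12  {0,4,6,7}→6  {1,2,6,7}→4  {1,3,4,5}→12  {1,3,5,7}→12  {1,4,5,7}→24  {1,4,6,7}→12  {1,5,6,7}→12  {2,4,6,7}→4  {2,5,6,7}→4  {3,4,5,7}→12  {3,5,6,7}→6  {4,5,6,7}→12
  5 left: {0,1,3,4,5}→30  {0,1,4,5,7}→60  {0,1,4,6,7}→30  {0,2,4,6,7}→10  {0,3,4,5,7}→30  {0,4,5,6,7}→30  {1,2,4,6,7}→20  {1,2,5,6,7}→20  {1,3,4,5,7}→60  {1,3,5,6,7}→30  {1,4,5,6,7}→60  {2,3,5,6,7}→10  {2,4,5,6,7}→20  {3,4,5,6,7}→30
  6 left: {0,1,2,4,6,7}→60  {0,1,3,4,5,7}→180  {0,1,4,5,6,7}→180  {0,2,4,5,6,7}→60  {0,3,4,5,6,7}→90  {1,2,3,5,6,7}→60  {1,2,4,5,6,7}→120  {1,3,4,5,6,7}→180  {2,3,4,5,6,7}→60
  placing 0:b first → 420 extensions
  placing 1:y first → 210 extensions
  placing 2:c first → 630 extensions
  placing 3:a first → 420 extensions
total linear extensions = 1680

1680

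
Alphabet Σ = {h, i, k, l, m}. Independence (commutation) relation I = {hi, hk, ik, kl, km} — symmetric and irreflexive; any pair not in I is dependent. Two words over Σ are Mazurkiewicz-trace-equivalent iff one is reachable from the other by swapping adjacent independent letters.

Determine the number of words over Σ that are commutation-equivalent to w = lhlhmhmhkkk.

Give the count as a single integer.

#0=l has no predecessor
#1=h depends on [0:l]
#2=l depends on [1:h]
#3=h depends on [2:l]
#4=m depends on [3:h]
#5=h depends on [4:m]
#6=m depends on [5:h]
#7=h depends on [6:m]
#8=k has no predecessor
#9=k depends on [8:k]
#10=k depends on [9:k]
sources: [0:l, 8:k]
N(rest) = Σ N(rest − s) over sources s of rest; N(one piece) = 1:
  size 1 → [7]=1  [10]=1
  size 2 → [6,7]=1  [7,10]=2  [9,10]=1
  size 3 → [5,6,7]=1  [6,7,10]=3  [7,9,10]=3  [8,9,10]=1
  size 4 → [4,5,6,7]=1  [5,6,7,10]=4  [6,7,9,10]=6  [7,8,9,10]=4
  size 5 → [3,4,5,6,7]=1  [4,5,6,7,10]=5  [5,6,7,9,10]=10  [6,7,8,9,10]=10
  size 6 → [2,3,4,5,6,7]=1  [3,4,5,6,7,10]=6  [4,5,6,7,9,10]=15  [5,6,7,8,9,10]=20
  size 7 → [1,2,3,4,5,6,7]=1  [2,3,4,5,6,7,10]=7  [3,4,5,6,7,9,10]=21  [4,5,6,7,8,9,10]=35
  size 8 → [0,1,2,3,4,5,6,7]=1  [1,2,3,4,5,6,7,10]=8  [2,3,4,5,6,7,9,10]=28  [3,4,5,6,7,8,9,10]=56
  size 9 → [0,1,2,3,4,5,6,7,10]=9  [1,2,3,4,5,6,7,9,10]=36  [2,3,4,5,6,7,8,9,10]=84
  first=0(l) contributes 120
  first=8(k) contributes 45
|[w]| = 165

165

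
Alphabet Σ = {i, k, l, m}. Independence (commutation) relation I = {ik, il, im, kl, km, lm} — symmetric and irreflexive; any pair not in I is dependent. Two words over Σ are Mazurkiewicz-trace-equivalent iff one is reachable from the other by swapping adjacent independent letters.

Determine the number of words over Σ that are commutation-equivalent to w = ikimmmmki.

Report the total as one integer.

0(i) covers ∅
1(k) covers ∅
2(i) covers 0:i
3(m) covers ∅
4(m) covers 3:m
5(m) covers 4:m
6(m) covers 5:m
7(k) covers 1:k
8(i) covers 2:i
floor of heap: 0:i, 1:k, 3:m
completions by unplaced set U, small U first (add the entries for U minus each lowest piece of U):
  |U|=1: {6}:1  {7}:1  {8}:1
  |U|=2: {1,7}:1  {2,8}:1  {5,6}:1  {6,7}:2  {6,8}:2  {7,8}:2
  |U|=3: {0,2,8}:1  {1,6,7}:3  {1,7,8}:3  {2,6,8}:3  {2,7,8}:3  {4,5,6}:1  {5,6,7}:3  {5,6,8}:3  {6,7,8}:6
  |U|=4: {0,2,6,8}:4  {0,2,7,8}:4  {1,2,7,8}:6  {1,5,6,7}:6  {1,6,7,8}:12  {2,5,6,8}:6  {2,6,7,8}:12  {3,4,5,6}:1  {4,5,6,7}:4  {4,5,6,8}:4  {5,6,7,8}:12
  |U|=5: {0,1,2,7,8}:10  {0,2,5,6,8}:10  {0,2,6,7,8}:20  {1,2,6,7,8}:30  {1,4,5,6,7}:10  {1,5,6,7,8}:30  {2,4,5,6,8}:10  {2,5,6,7,8}:30  {3,4,5,6,7}:5  {3,4,5,6,8}:5  {4,5,6,7,8}:20
  |U|=6: {0,1,2,6,7,8}:60  {0,2,4,5,6,8}:20  {0,2,5,6,7,8}:60  {1,2,5,6,7,8}:90  {1,3,4,5,6,7}:15  {1,4,5,6,7,8}:60  {2,3,4,5,6,8}:15  {2,4,5,6,7,8}:60  {3,4,5,6,7,8}:30
  |U|=7: {0,1,2,5,6,7,8}:210  {0,2,3,4,5,6,8}:35  {0,2,4,5,6,7,8}:140  {1,2,4,5,6,7,8}:210  {1,3,4,5,6,7,8}:105  {2,3,4,5,6,7,8}:105
  start at 0(i): 420
  start at 1(k): 280
  start at 3(m): 560
sum over floor = 1260

1260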